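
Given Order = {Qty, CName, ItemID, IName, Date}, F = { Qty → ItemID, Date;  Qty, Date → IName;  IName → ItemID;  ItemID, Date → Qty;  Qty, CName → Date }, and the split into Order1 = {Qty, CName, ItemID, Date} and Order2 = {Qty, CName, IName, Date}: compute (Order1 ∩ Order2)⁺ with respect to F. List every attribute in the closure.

Qty, CName, ItemID, IName, Date

Order1 ∩ Order2 = {Qty, CName, Date}.
Qty → ItemID, Date applies, adding ItemID
Qty, Date → IName applies, adding IName
Closure: {Qty, CName, ItemID, IName, Date}.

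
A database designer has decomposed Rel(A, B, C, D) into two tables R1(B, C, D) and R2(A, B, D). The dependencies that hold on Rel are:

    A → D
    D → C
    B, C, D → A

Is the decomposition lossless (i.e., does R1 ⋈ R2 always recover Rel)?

Common attributes: R1 ∩ R2 = {B, D}.
Closure of {B, D}: D → C applies, adding C; B, C, D → A applies, adding A. So (B, D)⁺ = {A, B, C, D}.
This closure contains every attribute of R1, so R1 ∩ R2 → R1. The join is lossless.

Yes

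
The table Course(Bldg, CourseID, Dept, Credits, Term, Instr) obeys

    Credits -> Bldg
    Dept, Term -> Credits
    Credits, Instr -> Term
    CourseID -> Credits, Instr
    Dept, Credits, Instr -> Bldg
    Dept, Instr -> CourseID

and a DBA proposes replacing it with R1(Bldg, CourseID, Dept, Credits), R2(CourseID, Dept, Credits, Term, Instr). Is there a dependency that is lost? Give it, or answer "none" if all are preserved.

Credits → Bldg lies within R1.
Dept, Term → Credits lies within R2.
Credits, Instr → Term lies within R2.
CourseID → Credits, Instr lies within R2.
Dept, Credits, Instr → Bldg: restricted closure across fragments reaches Bldg.
Dept, Instr → CourseID lies within R2.
Every dependency is enforceable on the fragments, so the decomposition is dependency-preserving.

none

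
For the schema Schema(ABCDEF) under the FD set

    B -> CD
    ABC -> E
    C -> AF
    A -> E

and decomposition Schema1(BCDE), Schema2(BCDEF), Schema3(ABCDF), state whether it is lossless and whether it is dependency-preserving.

lossless but not dependency-preserving

Lossless test (chase): Rows 1 and 2 agree on C; apply C→AF and equate their AF entries. Rows 1 and 3 agree on C; apply C→AF and equate their AF entries. Rows 1 and 3 agree on A; apply A→E and equate their E entries. Row 1 is now all distinguished symbols — the join is lossless.
Dependency preservation: the restricted closure of {A} across the fragments never reaches {E}, so A → E cannot be enforced without a join — not preserved.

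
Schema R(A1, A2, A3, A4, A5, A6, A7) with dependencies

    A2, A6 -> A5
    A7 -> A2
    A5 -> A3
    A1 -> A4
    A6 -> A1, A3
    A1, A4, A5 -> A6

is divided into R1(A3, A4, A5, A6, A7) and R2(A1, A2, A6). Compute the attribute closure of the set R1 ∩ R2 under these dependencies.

A1, A3, A4, A6

R1 ∩ R2 = {A6}.
A6 → A1, A3 applies, adding A1, A3
A1 → A4 applies, adding A4
Closure: {A1, A3, A4, A6}.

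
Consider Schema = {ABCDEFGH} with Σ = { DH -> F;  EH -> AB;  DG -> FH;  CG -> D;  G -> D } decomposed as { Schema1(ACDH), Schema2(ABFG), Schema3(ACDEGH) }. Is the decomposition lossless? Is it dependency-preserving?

Lossless test (chase): Rows 1 and 3 agree on DH; apply DH→F and equate their F entries. Rows 2 and 3 agree on G; apply G→D and equate their D entries. Rows 2 and 3 agree on DG; apply DG→FH and equate their FH entries. No row becomes fully distinguished — the join is lossy.
Dependency preservation: the restricted closure of {DH} across the fragments never reaches {F}, so DH → F cannot be enforced without a join — not preserved.

lossy and not dependency-preserving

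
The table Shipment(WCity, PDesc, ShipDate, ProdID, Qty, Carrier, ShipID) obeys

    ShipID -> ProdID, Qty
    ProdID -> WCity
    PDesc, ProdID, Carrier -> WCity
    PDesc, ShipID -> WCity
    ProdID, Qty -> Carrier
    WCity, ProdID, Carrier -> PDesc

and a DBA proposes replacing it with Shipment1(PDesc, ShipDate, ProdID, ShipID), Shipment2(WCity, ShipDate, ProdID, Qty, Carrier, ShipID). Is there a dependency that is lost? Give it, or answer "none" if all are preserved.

Check WCity, ProdID, Carrier → PDesc: no single fragment contains all of {WCity, PDesc, ProdID, Carrier}, and the restricted closure of {WCity, ProdID, Carrier} across the fragments never reaches {PDesc}.
ShipID → ProdID, Qty is preserved.
ProdID → WCity is preserved.
PDesc, ProdID, Carrier → WCity is preserved.
PDesc, ShipID → WCity is preserved.
ProdID, Qty → Carrier is preserved.

WCity, ProdID, Carrier -> PDesc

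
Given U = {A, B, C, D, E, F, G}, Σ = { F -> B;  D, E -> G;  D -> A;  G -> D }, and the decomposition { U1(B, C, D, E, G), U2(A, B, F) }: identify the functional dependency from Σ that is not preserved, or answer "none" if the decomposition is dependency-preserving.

D -> A

Check D → A: no single fragment contains all of {A, D}, and the restricted closure of {D} across the fragments never reaches {A}.
F → B is preserved.
D, E → G is preserved.
G → D is preserved.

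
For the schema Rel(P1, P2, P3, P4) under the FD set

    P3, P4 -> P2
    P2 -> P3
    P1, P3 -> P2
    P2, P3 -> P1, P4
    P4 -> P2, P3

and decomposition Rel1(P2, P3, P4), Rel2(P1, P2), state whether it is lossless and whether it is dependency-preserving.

lossless but not dependency-preserving

Lossless test: (P2)⁺ = {P1, P2, P3, P4}, which contains all of one fragment — lossless.
Dependency preservation: the restricted closure of {P1, P3} across the fragments never reaches {P2}, so P1, P3 → P2 cannot be enforced without a join — not preserved.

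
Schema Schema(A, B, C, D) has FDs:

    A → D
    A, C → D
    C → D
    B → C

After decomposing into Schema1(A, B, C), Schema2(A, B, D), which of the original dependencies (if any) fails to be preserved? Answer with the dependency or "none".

Check C → D: no single fragment contains all of {C, D}, and the restricted closure of {C} across the fragments never reaches {D}.
A → D is preserved.
A, C → D is preserved.
B → C is preserved.

C → D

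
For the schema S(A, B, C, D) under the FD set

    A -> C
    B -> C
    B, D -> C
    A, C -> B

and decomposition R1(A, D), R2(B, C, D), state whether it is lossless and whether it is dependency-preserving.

lossy and not dependency-preserving

Lossless test: (D)⁺ = {D}, which is a superkey of neither fragment — lossy.
Dependency preservation: the restricted closure of {A} across the fragments never reaches {C}, so A → C cannot be enforced without a join — not preserved.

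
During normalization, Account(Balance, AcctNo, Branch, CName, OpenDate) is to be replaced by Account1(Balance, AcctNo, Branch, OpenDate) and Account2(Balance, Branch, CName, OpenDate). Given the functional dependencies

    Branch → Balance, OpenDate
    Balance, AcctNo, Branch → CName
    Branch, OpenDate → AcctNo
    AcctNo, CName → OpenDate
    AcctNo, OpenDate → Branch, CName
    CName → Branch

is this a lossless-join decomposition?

Common attributes: Account1 ∩ Account2 = {Balance, Branch, OpenDate}.
Closure of {Balance, Branch, OpenDate}: Branch, OpenDate → AcctNo applies, adding AcctNo; AcctNo, OpenDate → Branch, CName applies, adding CName. So (Balance, Branch, OpenDate)⁺ = {Balance, AcctNo, Branch, CName, OpenDate}.
This closure contains every attribute of Account1, so Account1 ∩ Account2 → Account1. The join is lossless.

Yes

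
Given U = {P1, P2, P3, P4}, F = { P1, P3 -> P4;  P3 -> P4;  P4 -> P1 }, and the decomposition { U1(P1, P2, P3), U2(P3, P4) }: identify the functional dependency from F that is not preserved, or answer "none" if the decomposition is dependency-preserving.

Check P4 → P1: no single fragment contains all of {P1, P4}, and the restricted closure of {P4} across the fragments never reaches {P1}.
P1, P3 → P4 is preserved.
P3 → P4 is preserved.

P4 -> P1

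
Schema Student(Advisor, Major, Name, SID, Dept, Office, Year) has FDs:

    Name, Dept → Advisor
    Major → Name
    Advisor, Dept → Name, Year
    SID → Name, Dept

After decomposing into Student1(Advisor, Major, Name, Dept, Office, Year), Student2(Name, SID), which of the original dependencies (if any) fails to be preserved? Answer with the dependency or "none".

SID → Name, Dept

Check SID → Name, Dept: no single fragment contains all of {Name, SID, Dept}, and the restricted closure of {SID} across the fragments never reaches {Name, Dept}.
Name, Dept → Advisor is preserved.
Major → Name is preserved.
Advisor, Dept → Name, Year is preserved.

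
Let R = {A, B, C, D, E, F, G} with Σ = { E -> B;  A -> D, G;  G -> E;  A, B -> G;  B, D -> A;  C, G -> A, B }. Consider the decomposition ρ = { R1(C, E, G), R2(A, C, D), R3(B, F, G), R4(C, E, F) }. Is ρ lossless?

Chase test. Columns are A, B, C, D, E, F, G; row i has aⱼ where attribute j ∈ Ri, else bᵢⱼ.
Initial tableau (one row per fragment):
  row 1: b11 b12 a3 b14 a5 b16 a7
  row 2: a1 b22 a3 a4 b25 b26 b27
  row 3: b31 a2 b33 b34 b35 a6 a7
  row 4: b41 b42 a3 b44 a5 a6 b47
Rows 1 and 4 agree on E; apply E→B and equate their B entries.
Rows 1 and 3 agree on G; apply G→E and equate their E entries.
Rows 1 and 3 agree on E; apply E→B and equate their B entries.
No row becomes fully distinguished — the join is lossy.

No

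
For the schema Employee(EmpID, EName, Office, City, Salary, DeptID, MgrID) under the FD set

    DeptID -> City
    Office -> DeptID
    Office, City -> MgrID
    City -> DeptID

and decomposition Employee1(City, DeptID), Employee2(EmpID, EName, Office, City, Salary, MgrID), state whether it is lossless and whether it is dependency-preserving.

lossless and dependency-preserving

Lossless test: (City)⁺ = {City, DeptID}, which contains all of one fragment — lossless.
Dependency preservation: Office → DeptID is not contained in any single fragment, but the restricted closure of its left-hand side across the fragments still reaches the right-hand side; the remaining FDs each lie inside some fragment. All dependencies are preserved.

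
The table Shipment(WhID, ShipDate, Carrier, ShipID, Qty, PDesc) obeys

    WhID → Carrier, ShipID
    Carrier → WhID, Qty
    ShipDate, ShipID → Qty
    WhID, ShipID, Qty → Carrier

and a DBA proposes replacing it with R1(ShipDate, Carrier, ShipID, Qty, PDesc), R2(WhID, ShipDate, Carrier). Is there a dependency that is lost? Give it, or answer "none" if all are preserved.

WhID → Carrier, ShipID: restricted closure across fragments reaches Carrier, ShipID.
Carrier → WhID, Qty: restricted closure across fragments reaches WhID, Qty.
ShipDate, ShipID → Qty lies within R1.
WhID, ShipID, Qty → Carrier: restricted closure across fragments reaches Carrier.
Every dependency is enforceable on the fragments, so the decomposition is dependency-preserving.

none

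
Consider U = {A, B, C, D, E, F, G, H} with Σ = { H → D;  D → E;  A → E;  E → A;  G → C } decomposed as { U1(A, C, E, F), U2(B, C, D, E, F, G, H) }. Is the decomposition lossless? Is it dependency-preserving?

Lossless test: (C, E, F)⁺ = {A, C, E, F}, which contains all of one fragment — lossless.
Dependency preservation: every FD's attributes lie within a single fragment, so each can be enforced locally — preserved.

lossless and dependency-preserving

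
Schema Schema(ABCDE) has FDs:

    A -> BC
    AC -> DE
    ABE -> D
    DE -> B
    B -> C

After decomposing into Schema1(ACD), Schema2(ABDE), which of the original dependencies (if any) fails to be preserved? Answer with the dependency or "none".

Check B → C: no single fragment contains all of {BC}, and the restricted closure of {B} across the fragments never reaches {C}.
A → BC is preserved.
AC → DE is preserved.
ABE → D is preserved.
DE → B is preserved.

B -> C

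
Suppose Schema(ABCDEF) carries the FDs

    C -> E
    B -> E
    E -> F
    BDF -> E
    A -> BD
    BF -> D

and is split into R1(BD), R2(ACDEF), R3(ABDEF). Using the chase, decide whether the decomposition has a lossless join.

Chase test. Columns are ABCDEF; row i has aⱼ where attribute j ∈ Ri, else bᵢⱼ.
Initial tableau (one row per fragment):
  row 1: b11 a2 b13 a4 b15 b16
  row 2: a1 b22 a3 a4 a5 a6
  row 3: a1 a2 b33 a4 a5 a6
Rows 1 and 3 agree on B; apply B→E and equate their E entries.
Rows 1 and 2 agree on E; apply E→F and equate their F entries.
Rows 2 and 3 agree on A; apply A→BD and equate their BD entries.
Row 2 is now all distinguished symbols — the join is lossless.

Yes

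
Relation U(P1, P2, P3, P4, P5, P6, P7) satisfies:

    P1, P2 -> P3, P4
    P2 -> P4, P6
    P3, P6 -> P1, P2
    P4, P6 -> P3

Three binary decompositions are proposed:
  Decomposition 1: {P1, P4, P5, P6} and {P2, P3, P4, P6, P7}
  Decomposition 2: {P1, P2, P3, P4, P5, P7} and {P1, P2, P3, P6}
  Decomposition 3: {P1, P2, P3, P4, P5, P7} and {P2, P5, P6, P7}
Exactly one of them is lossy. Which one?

Decomposition 1: common = {P4, P6}, closure = {P1, P2, P3, P4, P6} → lossy.
Decomposition 2: common = {P1, P2, P3}, closure = {P1, P2, P3, P4, P6} → lossless.
Decomposition 3: common = {P2, P5, P7}, closure = {P1, P2, P3, P4, P5, P6, P7} → lossless.

Decomposition 1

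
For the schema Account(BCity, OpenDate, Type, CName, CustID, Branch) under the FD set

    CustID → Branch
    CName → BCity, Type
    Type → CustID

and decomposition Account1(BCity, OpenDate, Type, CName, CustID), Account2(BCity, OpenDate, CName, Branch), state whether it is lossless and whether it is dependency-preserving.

lossless but not dependency-preserving

Lossless test: (BCity, OpenDate, CName)⁺ = {BCity, OpenDate, Type, CName, CustID, Branch}, which contains all of one fragment — lossless.
Dependency preservation: the restricted closure of {CustID} across the fragments never reaches {Branch}, so CustID → Branch cannot be enforced without a join — not preserved.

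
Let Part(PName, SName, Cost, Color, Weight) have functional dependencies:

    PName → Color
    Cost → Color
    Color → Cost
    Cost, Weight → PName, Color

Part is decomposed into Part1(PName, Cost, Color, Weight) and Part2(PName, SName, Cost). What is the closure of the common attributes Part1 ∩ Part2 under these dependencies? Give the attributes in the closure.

PName, Cost, Color

Part1 ∩ Part2 = {PName, Cost}.
PName → Color applies, adding Color
Closure: {PName, Cost, Color}.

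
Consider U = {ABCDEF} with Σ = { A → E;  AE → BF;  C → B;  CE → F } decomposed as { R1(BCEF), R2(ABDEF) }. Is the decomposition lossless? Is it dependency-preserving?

Lossless test: (BEF)⁺ = {BEF}, which is a superkey of neither fragment — lossy.
Dependency preservation: every FD's attributes lie within a single fragment, so each can be enforced locally — preserved.

lossy but dependency-preserving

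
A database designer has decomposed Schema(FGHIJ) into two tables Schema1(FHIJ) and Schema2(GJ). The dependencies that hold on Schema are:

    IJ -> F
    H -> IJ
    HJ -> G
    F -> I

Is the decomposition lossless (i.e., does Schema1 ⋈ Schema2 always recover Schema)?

No

Common attributes: Schema1 ∩ Schema2 = {J}.
No dependency enlarges {J}, so (J)⁺ = {J}.
The closure contains neither all of Schema1 = {FHIJ} nor all of Schema2 = {GJ}, so the common attributes are not a superkey of either fragment. The join is lossy.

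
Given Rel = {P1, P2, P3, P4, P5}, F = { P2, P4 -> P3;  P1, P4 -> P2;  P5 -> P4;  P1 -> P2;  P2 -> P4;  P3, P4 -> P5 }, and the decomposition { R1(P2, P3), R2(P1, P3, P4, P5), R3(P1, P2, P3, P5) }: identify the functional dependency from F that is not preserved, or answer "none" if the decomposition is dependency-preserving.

P2, P4 → P3: restricted closure across fragments reaches P3.
P1, P4 → P2: restricted closure across fragments reaches P2.
P5 → P4 lies within R2.
P1 → P2 lies within R3.
P2 → P4: restricted closure across fragments reaches P4.
P3, P4 → P5 lies within R2.
Every dependency is enforceable on the fragments, so the decomposition is dependency-preserving.

none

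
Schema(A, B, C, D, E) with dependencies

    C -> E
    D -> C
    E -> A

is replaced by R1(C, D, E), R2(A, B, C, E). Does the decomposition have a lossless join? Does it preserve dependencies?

lossy but dependency-preserving

Lossless test: (C, E)⁺ = {A, C, E}, which is a superkey of neither fragment — lossy.
Dependency preservation: every FD's attributes lie within a single fragment, so each can be enforced locally — preserved.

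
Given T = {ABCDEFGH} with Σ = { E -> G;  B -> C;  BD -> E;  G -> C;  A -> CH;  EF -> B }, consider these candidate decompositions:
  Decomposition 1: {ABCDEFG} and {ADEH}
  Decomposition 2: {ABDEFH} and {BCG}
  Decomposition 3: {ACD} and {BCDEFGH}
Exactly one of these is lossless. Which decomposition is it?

Decomposition 1

Decomposition 1: common = {ADE}, closure = {ACDEGH} → lossless.
Decomposition 2: common = {B}, closure = {BC} → lossy.
Decomposition 3: common = {CD}, closure = {CD} → lossy.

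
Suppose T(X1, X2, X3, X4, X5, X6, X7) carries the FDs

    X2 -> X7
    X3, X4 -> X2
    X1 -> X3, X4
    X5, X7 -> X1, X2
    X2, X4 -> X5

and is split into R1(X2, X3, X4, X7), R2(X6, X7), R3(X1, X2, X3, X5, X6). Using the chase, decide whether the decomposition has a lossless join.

No

Chase test. Columns are X1, X2, X3, X4, X5, X6, X7; row i has aⱼ where attribute j ∈ Ri, else bᵢⱼ.
Initial tableau (one row per fragment):
  row 1: b11 a2 a3 a4 b15 b16 a7
  row 2: b21 b22 b23 b24 b25 a6 a7
  row 3: a1 a2 a3 b34 a5 a6 b37
Rows 1 and 3 agree on X2; apply X2→X7 and equate their X7 entries.
No row becomes fully distinguished — the join is lossy.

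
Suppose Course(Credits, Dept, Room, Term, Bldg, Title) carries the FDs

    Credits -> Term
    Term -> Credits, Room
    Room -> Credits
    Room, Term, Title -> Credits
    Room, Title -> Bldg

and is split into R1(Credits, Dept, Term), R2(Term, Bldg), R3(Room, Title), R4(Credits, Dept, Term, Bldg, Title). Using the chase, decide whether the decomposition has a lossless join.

Chase test. Columns are Credits, Dept, Room, Term, Bldg, Title; row i has aⱼ where attribute j ∈ Ri, else bᵢⱼ.
Initial tableau (one row per fragment):
  row 1: a1 a2 b13 a4 b15 b16
  row 2: b21 b22 b23 a4 a5 b26
  row 3: b31 b32 a3 b34 b35 a6
  row 4: a1 a2 b43 a4 a5 a6
Rows 1 and 2 agree on Term; apply Term→Credits, Room and equate their Credits, Room entries.
Rows 1 and 4 agree on Term; apply Term→Credits, Room and equate their Credits, Room entries.
No row becomes fully distinguished — the join is lossy.

No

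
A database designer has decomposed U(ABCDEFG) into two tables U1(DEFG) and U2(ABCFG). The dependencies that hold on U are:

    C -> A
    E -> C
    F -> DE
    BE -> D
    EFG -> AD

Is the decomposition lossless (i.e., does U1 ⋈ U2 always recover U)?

Common attributes: U1 ∩ U2 = {FG}.
Closure of {FG}: F → DE applies, adding DE; EFG → AD applies, adding A; E → C applies, adding C. So (FG)⁺ = {ACDEFG}.
This closure contains every attribute of U1, so U1 ∩ U2 → U1. The join is lossless.

Yes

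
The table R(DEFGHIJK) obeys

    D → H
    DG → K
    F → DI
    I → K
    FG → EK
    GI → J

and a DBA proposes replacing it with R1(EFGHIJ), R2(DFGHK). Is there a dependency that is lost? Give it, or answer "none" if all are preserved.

Check I → K: no single fragment contains all of {IK}, and the restricted closure of {I} across the fragments never reaches {K}.
D → H is preserved.
DG → K is preserved.
F → DI is preserved.
FG → EK is preserved.
GI → J is preserved.

I → K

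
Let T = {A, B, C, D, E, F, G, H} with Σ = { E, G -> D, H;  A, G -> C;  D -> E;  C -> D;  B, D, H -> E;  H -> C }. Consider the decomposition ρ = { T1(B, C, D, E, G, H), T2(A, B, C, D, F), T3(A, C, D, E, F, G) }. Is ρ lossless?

Chase test. Columns are A, B, C, D, E, F, G, H; row i has aⱼ where attribute j ∈ Ti, else bᵢⱼ.
Initial tableau (one row per fragment):
  row 1: b11 a2 a3 a4 a5 b16 a7 a8
  row 2: a1 a2 a3 a4 b25 a6 b27 b28
  row 3: a1 b32 a3 a4 a5 a6 a7 b38
Rows 1 and 3 agree on E, G; apply E, G→D, H and equate their D, H entries.
Rows 1 and 2 agree on D; apply D→E and equate their E entries.
No row becomes fully distinguished — the join is lossy.

No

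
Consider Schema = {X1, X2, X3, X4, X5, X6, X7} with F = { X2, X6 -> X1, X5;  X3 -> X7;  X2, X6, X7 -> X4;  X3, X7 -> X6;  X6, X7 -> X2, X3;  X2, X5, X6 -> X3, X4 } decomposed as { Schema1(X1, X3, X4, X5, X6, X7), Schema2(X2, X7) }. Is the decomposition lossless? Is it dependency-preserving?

lossy and not dependency-preserving

Lossless test: (X7)⁺ = {X7}, which is a superkey of neither fragment — lossy.
Dependency preservation: the restricted closure of {X2, X6} across the fragments never reaches {X1, X5}, so X2, X6 → X1, X5 cannot be enforced without a join — not preserved.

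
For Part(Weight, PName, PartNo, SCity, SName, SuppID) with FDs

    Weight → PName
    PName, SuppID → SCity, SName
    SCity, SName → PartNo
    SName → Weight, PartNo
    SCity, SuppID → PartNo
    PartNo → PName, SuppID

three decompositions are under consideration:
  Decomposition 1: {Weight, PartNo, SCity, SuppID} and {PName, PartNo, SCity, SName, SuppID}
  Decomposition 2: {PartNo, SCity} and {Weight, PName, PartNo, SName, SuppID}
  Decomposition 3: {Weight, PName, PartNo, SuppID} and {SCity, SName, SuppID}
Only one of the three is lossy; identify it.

Decomposition 3

Decomposition 1: common = {PartNo, SCity, SuppID}, closure = {Weight, PName, PartNo, SCity, SName, SuppID} → lossless.
Decomposition 2: common = {PartNo}, closure = {Weight, PName, PartNo, SCity, SName, SuppID} → lossless.
Decomposition 3: common = {SuppID}, closure = {SuppID} → lossy.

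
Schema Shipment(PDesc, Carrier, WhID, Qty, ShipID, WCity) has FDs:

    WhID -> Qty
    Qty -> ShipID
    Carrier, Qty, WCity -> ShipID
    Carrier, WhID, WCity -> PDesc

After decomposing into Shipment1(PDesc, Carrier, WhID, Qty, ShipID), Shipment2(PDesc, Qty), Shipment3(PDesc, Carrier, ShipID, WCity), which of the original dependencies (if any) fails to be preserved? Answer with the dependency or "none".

Carrier, WhID, WCity -> PDesc

Check Carrier, WhID, WCity → PDesc: no single fragment contains all of {PDesc, Carrier, WhID, WCity}, and the restricted closure of {Carrier, WhID, WCity} across the fragments never reaches {PDesc}.
WhID → Qty is preserved.
Qty → ShipID is preserved.
Carrier, Qty, WCity → ShipID is preserved.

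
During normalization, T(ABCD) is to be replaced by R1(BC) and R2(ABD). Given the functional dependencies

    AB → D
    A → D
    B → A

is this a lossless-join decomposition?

Yes

Common attributes: R1 ∩ R2 = {B}.
Closure of {B}: B → A applies, adding A; AB → D applies, adding D. So (B)⁺ = {ABD}.
This closure contains every attribute of R2, so R1 ∩ R2 → R2. The join is lossless.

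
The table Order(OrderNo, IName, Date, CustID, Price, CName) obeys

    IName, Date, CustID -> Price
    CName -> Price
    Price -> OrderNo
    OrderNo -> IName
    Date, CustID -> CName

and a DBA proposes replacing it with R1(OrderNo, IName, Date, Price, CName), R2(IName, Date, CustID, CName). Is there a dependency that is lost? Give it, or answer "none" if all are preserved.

none

IName, Date, CustID → Price: restricted closure across fragments reaches Price.
CName → Price lies within R1.
Price → OrderNo lies within R1.
OrderNo → IName lies within R1.
Date, CustID → CName lies within R2.
Every dependency is enforceable on the fragments, so the decomposition is dependency-preserving.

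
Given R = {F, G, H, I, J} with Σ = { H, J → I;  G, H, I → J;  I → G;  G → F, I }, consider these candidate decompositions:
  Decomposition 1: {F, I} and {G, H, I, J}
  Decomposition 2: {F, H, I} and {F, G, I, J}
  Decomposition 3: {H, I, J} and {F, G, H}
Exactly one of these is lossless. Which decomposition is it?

Decomposition 1

Decomposition 1: common = {I}, closure = {F, G, I} → lossless.
Decomposition 2: common = {F, I}, closure = {F, G, I} → lossy.
Decomposition 3: common = {H}, closure = {H} → lossy.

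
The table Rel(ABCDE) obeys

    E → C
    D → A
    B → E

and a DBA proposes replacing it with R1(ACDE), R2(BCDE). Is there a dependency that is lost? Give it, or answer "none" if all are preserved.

E → C lies within R1.
D → A lies within R1.
B → E lies within R2.
Every dependency is enforceable on the fragments, so the decomposition is dependency-preserving.

none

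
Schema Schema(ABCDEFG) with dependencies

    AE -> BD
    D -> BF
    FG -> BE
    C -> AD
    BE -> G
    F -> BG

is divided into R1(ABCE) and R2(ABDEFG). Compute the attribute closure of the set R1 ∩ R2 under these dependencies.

ABDEFG

R1 ∩ R2 = {ABE}.
AE → BD applies, adding D
D → BF applies, adding F
BE → G applies, adding G
Closure: {ABDEFG}.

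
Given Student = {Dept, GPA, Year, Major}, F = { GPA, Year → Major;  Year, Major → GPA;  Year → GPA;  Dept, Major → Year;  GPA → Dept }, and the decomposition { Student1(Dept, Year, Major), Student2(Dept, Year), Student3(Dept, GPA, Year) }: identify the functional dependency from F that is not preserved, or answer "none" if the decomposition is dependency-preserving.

GPA, Year → Major: restricted closure across fragments reaches Major.
Year, Major → GPA: restricted closure across fragments reaches GPA.
Year → GPA lies within Student3.
Dept, Major → Year lies within Student1.
GPA → Dept lies within Student3.
Every dependency is enforceable on the fragments, so the decomposition is dependency-preserving.

none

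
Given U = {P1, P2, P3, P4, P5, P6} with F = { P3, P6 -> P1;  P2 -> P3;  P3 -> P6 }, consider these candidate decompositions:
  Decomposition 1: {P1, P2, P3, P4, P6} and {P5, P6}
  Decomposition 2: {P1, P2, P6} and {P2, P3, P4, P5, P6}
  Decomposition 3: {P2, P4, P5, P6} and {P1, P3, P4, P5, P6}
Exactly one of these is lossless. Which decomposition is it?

Decomposition 1: common = {P6}, closure = {P6} → lossy.
Decomposition 2: common = {P2, P6}, closure = {P1, P2, P3, P6} → lossless.
Decomposition 3: common = {P4, P5, P6}, closure = {P4, P5, P6} → lossy.

Decomposition 2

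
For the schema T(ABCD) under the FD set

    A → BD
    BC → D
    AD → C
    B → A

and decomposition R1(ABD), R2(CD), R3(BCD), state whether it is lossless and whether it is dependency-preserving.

Lossless test (chase): Rows 1 and 3 agree on B; apply B→A and equate their A entries. Rows 1 and 3 agree on AD; apply AD→C and equate their C entries. Row 1 is now all distinguished symbols — the join is lossless.
Dependency preservation: AD → C is not contained in any single fragment, but the restricted closure of its left-hand side across the fragments still reaches the right-hand side; the remaining FDs each lie inside some fragment. All dependencies are preserved.

lossless and dependency-preserving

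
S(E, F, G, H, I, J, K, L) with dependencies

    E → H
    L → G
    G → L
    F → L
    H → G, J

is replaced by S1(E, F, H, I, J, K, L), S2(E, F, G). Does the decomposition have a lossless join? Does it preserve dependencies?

lossless but not dependency-preserving

Lossless test: (E, F)⁺ = {E, F, G, H, J, L}, which contains all of one fragment — lossless.
Dependency preservation: the restricted closure of {L} across the fragments never reaches {G}, so L → G cannot be enforced without a join — not preserved.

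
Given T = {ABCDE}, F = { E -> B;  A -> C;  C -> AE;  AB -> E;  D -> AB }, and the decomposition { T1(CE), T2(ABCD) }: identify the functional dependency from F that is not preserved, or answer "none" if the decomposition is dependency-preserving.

E -> B

Check E → B: no single fragment contains all of {BE}, and the restricted closure of {E} across the fragments never reaches {B}.
A → C is preserved.
C → AE is preserved.
AB → E is preserved.
D → AB is preserved.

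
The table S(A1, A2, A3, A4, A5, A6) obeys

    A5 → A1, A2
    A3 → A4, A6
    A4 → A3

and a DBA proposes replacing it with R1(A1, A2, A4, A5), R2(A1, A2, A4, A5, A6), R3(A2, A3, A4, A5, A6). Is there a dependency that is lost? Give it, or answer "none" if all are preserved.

none

A5 → A1, A2 lies within R1.
A3 → A4, A6 lies within R3.
A4 → A3 lies within R3.
Every dependency is enforceable on the fragments, so the decomposition is dependency-preserving.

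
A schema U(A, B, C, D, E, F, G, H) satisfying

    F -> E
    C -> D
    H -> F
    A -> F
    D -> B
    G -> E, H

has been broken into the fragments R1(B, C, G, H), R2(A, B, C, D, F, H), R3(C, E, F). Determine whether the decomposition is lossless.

No

Chase test. Columns are A, B, C, D, E, F, G, H; row i has aⱼ where attribute j ∈ Ri, else bᵢⱼ.
Initial tableau (one row per fragment):
  row 1: b11 a2 a3 b14 b15 b16 a7 a8
  row 2: a1 a2 a3 a4 b25 a6 b27 a8
  row 3: b31 b32 a3 b34 a5 a6 b37 b38
Rows 2 and 3 agree on F; apply F→E and equate their E entries.
Rows 1 and 2 agree on C; apply C→D and equate their D entries.
Rows 1 and 3 agree on C; apply C→D and equate their D entries.
Rows 1 and 2 agree on H; apply H→F and equate their F entries.
Rows 1 and 3 agree on D; apply D→B and equate their B entries.
Rows 1 and 2 agree on F; apply F→E and equate their E entries.
No row becomes fully distinguished — the join is lossy.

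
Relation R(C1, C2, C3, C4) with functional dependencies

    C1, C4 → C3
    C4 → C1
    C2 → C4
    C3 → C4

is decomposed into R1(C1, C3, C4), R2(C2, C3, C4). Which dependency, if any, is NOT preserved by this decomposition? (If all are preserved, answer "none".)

none

C1, C4 → C3 lies within R1.
C4 → C1 lies within R1.
C2 → C4 lies within R2.
C3 → C4 lies within R1.
Every dependency is enforceable on the fragments, so the decomposition is dependency-preserving.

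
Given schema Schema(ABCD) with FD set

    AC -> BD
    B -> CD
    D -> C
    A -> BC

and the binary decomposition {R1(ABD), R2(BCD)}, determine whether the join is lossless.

Yes

Common attributes: R1 ∩ R2 = {BD}.
Closure of {BD}: B → CD applies, adding C. So (BD)⁺ = {BCD}.
This closure contains every attribute of R2, so R1 ∩ R2 → R2. The join is lossless.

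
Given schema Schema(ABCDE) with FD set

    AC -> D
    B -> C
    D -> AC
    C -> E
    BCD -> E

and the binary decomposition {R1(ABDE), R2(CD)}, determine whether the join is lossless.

Yes

Common attributes: R1 ∩ R2 = {D}.
Closure of {D}: D → AC applies, adding AC; C → E applies, adding E. So (D)⁺ = {ACDE}.
This closure contains every attribute of R2, so R1 ∩ R2 → R2. The join is lossless.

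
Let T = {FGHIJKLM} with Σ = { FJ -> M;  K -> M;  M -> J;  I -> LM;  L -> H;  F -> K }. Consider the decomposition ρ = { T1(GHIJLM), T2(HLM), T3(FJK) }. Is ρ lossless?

Chase test. Columns are FGHIJKLM; row i has aⱼ where attribute j ∈ Ti, else bᵢⱼ.
Initial tableau (one row per fragment):
  row 1: b11 a2 a3 a4 a5 b16 a7 a8
  row 2: b21 b22 a3 b24 b25 b26 a7 a8
  row 3: a1 b32 b33 b34 a5 a6 b37 b38
Rows 1 and 2 agree on M; apply M→J and equate their J entries.
No row becomes fully distinguished — the join is lossy.

No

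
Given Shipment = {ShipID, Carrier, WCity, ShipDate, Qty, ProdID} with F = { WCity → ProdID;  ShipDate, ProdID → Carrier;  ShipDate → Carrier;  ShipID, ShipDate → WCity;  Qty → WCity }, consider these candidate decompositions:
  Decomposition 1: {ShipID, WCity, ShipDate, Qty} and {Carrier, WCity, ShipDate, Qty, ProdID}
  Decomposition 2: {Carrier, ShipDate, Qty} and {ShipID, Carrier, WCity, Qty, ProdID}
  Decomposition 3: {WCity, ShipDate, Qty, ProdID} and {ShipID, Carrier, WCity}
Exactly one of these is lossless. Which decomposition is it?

Decomposition 1

Decomposition 1: common = {WCity, ShipDate, Qty}, closure = {Carrier, WCity, ShipDate, Qty, ProdID} → lossless.
Decomposition 2: common = {Carrier, Qty}, closure = {Carrier, WCity, Qty, ProdID} → lossy.
Decomposition 3: common = {WCity}, closure = {WCity, ProdID} → lossy.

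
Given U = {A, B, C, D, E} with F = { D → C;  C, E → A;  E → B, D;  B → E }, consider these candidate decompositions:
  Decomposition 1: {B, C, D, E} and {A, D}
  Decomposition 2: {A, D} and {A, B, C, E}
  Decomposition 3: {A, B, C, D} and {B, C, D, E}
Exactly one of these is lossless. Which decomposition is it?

Decomposition 3

Decomposition 1: common = {D}, closure = {C, D} → lossy.
Decomposition 2: common = {A}, closure = {A} → lossy.
Decomposition 3: common = {B, C, D}, closure = {A, B, C, D, E} → lossless.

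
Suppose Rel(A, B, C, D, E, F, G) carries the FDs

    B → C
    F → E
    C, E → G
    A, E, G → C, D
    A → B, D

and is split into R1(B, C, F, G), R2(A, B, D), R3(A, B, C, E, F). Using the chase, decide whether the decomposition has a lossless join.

Yes

Chase test. Columns are A, B, C, D, E, F, G; row i has aⱼ where attribute j ∈ Ri, else bᵢⱼ.
Initial tableau (one row per fragment):
  row 1: b11 a2 a3 b14 b15 a6 a7
  row 2: a1 a2 b23 a4 b25 b26 b27
  row 3: a1 a2 a3 b34 a5 a6 b37
Rows 1 and 2 agree on B; apply B→C and equate their C entries.
Rows 1 and 3 agree on F; apply F→E and equate their E entries.
Rows 1 and 3 agree on C, E; apply C, E→G and equate their G entries.
Rows 2 and 3 agree on A; apply A→B, D and equate their B, D entries.
Row 3 is now all distinguished symbols — the join is lossless.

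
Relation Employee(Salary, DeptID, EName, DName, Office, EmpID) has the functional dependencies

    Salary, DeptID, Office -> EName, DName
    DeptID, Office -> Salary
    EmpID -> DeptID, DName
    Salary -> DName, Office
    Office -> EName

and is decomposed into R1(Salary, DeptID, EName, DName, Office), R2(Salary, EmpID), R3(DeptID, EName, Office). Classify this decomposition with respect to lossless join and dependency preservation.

Lossless test (chase): Rows 1 and 3 agree on DeptID, Office; apply DeptID, Office→Salary and equate their Salary entries. Rows 1 and 2 agree on Salary; apply Salary→DName, Office and equate their DName, Office entries. Rows 1 and 3 agree on Salary; apply Salary→DName, Office and equate their DName, Office entries. Rows 1 and 2 agree on Office; apply Office→EName and equate their EName entries. No row becomes fully distinguished — the join is lossy.
Dependency preservation: the restricted closure of {EmpID} across the fragments never reaches {DeptID, DName}, so EmpID → DeptID, DName cannot be enforced without a join — not preserved.

lossy and not dependency-preserving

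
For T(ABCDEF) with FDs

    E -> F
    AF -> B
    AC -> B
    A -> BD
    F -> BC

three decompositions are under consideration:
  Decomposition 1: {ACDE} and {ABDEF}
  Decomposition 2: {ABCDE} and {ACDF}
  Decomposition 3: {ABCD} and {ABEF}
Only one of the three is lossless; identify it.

Decomposition 1

Decomposition 1: common = {ADE}, closure = {ABCDEF} → lossless.
Decomposition 2: common = {ACD}, closure = {ABCD} → lossy.
Decomposition 3: common = {AB}, closure = {ABD} → lossy.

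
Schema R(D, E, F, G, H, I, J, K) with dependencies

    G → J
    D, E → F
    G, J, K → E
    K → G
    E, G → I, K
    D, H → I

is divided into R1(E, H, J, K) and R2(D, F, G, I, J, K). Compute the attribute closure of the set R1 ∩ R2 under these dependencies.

R1 ∩ R2 = {J, K}.
K → G applies, adding G
G, J, K → E applies, adding E
E, G → I, K applies, adding I
Closure: {E, G, I, J, K}.

E, G, I, J, K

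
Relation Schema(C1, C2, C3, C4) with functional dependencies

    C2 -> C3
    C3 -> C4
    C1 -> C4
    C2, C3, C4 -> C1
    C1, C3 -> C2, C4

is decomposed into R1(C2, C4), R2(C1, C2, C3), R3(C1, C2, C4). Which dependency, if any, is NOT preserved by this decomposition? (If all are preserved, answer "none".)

C3 -> C4

Check C3 → C4: no single fragment contains all of {C3, C4}, and the restricted closure of {C3} across the fragments never reaches {C4}.
C2 → C3 is preserved.
C1 → C4 is preserved.
C2, C3, C4 → C1 is preserved.
C1, C3 → C2, C4 is preserved.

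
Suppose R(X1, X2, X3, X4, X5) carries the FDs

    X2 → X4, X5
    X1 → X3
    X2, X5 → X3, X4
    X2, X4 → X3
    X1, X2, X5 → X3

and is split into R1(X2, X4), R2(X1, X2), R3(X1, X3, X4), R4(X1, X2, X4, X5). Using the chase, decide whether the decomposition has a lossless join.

Chase test. Columns are X1, X2, X3, X4, X5; row i has aⱼ where attribute j ∈ Ri, else bᵢⱼ.
Initial tableau (one row per fragment):
  row 1: b11 a2 b13 a4 b15
  row 2: a1 a2 b23 b24 b25
  row 3: a1 b32 a3 a4 b35
  row 4: a1 a2 b43 a4 a5
Rows 1 and 2 agree on X2; apply X2→X4, X5 and equate their X4, X5 entries.
Rows 1 and 4 agree on X2; apply X2→X4, X5 and equate their X4, X5 entries.
Rows 2 and 3 agree on X1; apply X1→X3 and equate their X3 entries.
Rows 2 and 4 agree on X1; apply X1→X3 and equate their X3 entries.
Rows 1 and 2 agree on X2, X5; apply X2, X5→X3, X4 and equate their X3, X4 entries.
Row 2 is now all distinguished symbols — the join is lossless.

Yes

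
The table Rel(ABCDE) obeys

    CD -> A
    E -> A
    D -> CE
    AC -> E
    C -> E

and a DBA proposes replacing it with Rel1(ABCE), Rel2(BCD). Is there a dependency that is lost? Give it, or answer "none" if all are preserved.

CD → A: restricted closure across fragments reaches A.
E → A lies within Rel1.
D → CE: restricted closure across fragments reaches CE.
AC → E lies within Rel1.
C → E lies within Rel1.
Every dependency is enforceable on the fragments, so the decomposition is dependency-preserving.

none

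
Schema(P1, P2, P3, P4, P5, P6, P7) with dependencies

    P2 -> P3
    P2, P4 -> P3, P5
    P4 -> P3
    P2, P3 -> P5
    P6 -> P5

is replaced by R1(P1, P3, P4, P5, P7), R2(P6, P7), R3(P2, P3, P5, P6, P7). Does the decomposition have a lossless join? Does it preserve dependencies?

Lossless test (chase): Rows 2 and 3 agree on P6; apply P6→P5 and equate their P5 entries. No row becomes fully distinguished — the join is lossy.
Dependency preservation: P2, P4 → P3, P5 is not contained in any single fragment, but the restricted closure of its left-hand side across the fragments still reaches the right-hand side; the remaining FDs each lie inside some fragment. All dependencies are preserved.

lossy but dependency-preserving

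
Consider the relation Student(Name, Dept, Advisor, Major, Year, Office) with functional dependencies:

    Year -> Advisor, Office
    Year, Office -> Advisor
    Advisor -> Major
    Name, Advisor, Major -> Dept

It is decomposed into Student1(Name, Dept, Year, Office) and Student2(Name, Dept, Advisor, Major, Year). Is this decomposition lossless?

Yes

Common attributes: Student1 ∩ Student2 = {Name, Dept, Year}.
Closure of {Name, Dept, Year}: Year → Advisor, Office applies, adding Advisor, Office; Advisor → Major applies, adding Major. So (Name, Dept, Year)⁺ = {Name, Dept, Advisor, Major, Year, Office}.
This closure contains every attribute of Student1, so Student1 ∩ Student2 → Student1. The join is lossless.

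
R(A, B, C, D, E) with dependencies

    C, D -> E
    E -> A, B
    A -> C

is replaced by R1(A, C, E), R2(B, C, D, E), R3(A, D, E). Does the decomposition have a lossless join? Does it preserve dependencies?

lossless and dependency-preserving

Lossless test (chase): Rows 1 and 2 agree on E; apply E→A, B and equate their A, B entries. Rows 1 and 3 agree on E; apply E→A, B and equate their A, B entries. Rows 1 and 3 agree on A; apply A→C and equate their C entries. Row 2 is now all distinguished symbols — the join is lossless.
Dependency preservation: E → A, B is not contained in any single fragment, but the restricted closure of its left-hand side across the fragments still reaches the right-hand side; the remaining FDs each lie inside some fragment. All dependencies are preserved.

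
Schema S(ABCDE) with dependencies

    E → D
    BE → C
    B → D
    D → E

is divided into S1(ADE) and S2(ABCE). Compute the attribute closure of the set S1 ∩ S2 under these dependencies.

ADE

S1 ∩ S2 = {AE}.
E → D applies, adding D
Closure: {ADE}.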